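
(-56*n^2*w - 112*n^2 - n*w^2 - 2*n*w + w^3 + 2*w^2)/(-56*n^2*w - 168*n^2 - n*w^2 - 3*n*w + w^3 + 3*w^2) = (w + 2)/(w + 3)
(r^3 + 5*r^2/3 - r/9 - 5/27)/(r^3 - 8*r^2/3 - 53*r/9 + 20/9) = (r + 1/3)/(r - 4)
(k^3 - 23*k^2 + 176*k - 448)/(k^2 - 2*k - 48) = (k^2 - 15*k + 56)/(k + 6)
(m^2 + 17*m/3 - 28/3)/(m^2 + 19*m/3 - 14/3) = (3*m - 4)/(3*m - 2)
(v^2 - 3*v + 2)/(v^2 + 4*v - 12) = (v - 1)/(v + 6)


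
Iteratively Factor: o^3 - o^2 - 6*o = (o - 3)*(o^2 + 2*o) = o*(o - 3)*(o + 2)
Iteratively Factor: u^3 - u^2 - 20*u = (u)*(u^2 - u - 20) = u*(u - 5)*(u + 4)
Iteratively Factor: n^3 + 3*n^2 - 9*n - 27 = (n + 3)*(n^2 - 9) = (n + 3)^2*(n - 3)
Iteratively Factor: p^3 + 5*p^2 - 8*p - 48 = (p + 4)*(p^2 + p - 12) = (p + 4)^2*(p - 3)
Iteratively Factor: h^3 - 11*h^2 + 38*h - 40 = (h - 5)*(h^2 - 6*h + 8) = (h - 5)*(h - 2)*(h - 4)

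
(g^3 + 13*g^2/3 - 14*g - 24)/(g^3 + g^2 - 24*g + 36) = (g + 4/3)/(g - 2)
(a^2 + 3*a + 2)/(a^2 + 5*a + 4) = (a + 2)/(a + 4)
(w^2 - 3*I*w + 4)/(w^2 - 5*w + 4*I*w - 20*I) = (w^2 - 3*I*w + 4)/(w^2 + w*(-5 + 4*I) - 20*I)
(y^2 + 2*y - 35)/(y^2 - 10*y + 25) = (y + 7)/(y - 5)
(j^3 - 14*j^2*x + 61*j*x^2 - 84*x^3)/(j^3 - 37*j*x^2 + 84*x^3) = (j - 7*x)/(j + 7*x)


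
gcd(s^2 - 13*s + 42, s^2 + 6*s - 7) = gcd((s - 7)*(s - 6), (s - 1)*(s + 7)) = 1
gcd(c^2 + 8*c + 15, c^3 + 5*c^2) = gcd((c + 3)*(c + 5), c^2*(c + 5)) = c + 5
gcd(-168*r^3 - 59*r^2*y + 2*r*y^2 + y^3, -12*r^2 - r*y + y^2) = 3*r + y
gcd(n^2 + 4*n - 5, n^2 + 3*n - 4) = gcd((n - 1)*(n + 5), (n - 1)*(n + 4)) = n - 1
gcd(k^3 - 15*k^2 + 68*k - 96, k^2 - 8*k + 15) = k - 3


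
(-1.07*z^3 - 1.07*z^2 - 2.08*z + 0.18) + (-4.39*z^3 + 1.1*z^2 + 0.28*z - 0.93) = -5.46*z^3 + 0.03*z^2 - 1.8*z - 0.75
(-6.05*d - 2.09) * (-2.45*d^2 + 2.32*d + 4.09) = 14.8225*d^3 - 8.9155*d^2 - 29.5933*d - 8.5481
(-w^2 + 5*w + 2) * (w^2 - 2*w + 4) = -w^4 + 7*w^3 - 12*w^2 + 16*w + 8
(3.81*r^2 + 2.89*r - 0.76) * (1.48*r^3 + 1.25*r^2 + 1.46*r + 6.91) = 5.6388*r^5 + 9.0397*r^4 + 8.0503*r^3 + 29.5965*r^2 + 18.8603*r - 5.2516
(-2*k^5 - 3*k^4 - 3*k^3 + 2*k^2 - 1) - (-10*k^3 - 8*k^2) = -2*k^5 - 3*k^4 + 7*k^3 + 10*k^2 - 1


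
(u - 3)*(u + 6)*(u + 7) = u^3 + 10*u^2 + 3*u - 126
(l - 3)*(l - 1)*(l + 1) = l^3 - 3*l^2 - l + 3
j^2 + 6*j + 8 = (j + 2)*(j + 4)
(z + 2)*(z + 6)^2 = z^3 + 14*z^2 + 60*z + 72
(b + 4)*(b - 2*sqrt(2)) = b^2 - 2*sqrt(2)*b + 4*b - 8*sqrt(2)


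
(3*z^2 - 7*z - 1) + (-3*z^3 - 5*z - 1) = -3*z^3 + 3*z^2 - 12*z - 2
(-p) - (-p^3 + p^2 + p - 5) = p^3 - p^2 - 2*p + 5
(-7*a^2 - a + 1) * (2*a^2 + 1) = -14*a^4 - 2*a^3 - 5*a^2 - a + 1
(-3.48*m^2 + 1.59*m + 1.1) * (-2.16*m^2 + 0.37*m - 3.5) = 7.5168*m^4 - 4.722*m^3 + 10.3923*m^2 - 5.158*m - 3.85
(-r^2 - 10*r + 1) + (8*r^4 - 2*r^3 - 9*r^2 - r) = 8*r^4 - 2*r^3 - 10*r^2 - 11*r + 1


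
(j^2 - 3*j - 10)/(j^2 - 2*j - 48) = (-j^2 + 3*j + 10)/(-j^2 + 2*j + 48)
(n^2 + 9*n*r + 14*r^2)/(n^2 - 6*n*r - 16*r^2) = (-n - 7*r)/(-n + 8*r)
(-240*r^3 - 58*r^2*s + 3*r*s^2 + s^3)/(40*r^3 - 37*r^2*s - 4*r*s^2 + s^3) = (-6*r - s)/(r - s)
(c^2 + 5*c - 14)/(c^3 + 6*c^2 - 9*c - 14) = 1/(c + 1)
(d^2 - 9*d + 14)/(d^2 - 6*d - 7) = (d - 2)/(d + 1)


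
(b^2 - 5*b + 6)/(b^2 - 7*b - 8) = (-b^2 + 5*b - 6)/(-b^2 + 7*b + 8)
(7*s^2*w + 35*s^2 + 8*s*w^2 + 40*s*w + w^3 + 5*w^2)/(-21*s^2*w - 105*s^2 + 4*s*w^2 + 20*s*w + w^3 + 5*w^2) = (-s - w)/(3*s - w)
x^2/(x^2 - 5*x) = x/(x - 5)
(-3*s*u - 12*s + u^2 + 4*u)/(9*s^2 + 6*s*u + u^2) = (-3*s*u - 12*s + u^2 + 4*u)/(9*s^2 + 6*s*u + u^2)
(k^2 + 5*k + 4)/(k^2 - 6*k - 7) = (k + 4)/(k - 7)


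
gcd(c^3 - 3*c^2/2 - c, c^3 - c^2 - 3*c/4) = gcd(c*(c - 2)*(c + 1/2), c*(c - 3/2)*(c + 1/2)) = c^2 + c/2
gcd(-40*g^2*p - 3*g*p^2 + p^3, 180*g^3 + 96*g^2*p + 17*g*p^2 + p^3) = 5*g + p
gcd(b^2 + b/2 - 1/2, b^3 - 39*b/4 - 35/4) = b + 1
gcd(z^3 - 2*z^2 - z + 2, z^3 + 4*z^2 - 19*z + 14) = z^2 - 3*z + 2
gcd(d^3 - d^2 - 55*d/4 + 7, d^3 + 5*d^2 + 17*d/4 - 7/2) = d^2 + 3*d - 7/4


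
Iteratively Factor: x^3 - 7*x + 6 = (x + 3)*(x^2 - 3*x + 2) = (x - 1)*(x + 3)*(x - 2)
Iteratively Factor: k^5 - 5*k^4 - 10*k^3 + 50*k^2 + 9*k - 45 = (k + 3)*(k^4 - 8*k^3 + 14*k^2 + 8*k - 15) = (k - 5)*(k + 3)*(k^3 - 3*k^2 - k + 3) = (k - 5)*(k + 1)*(k + 3)*(k^2 - 4*k + 3) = (k - 5)*(k - 1)*(k + 1)*(k + 3)*(k - 3)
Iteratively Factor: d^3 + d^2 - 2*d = (d)*(d^2 + d - 2) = d*(d - 1)*(d + 2)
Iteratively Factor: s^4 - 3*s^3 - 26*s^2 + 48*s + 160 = (s - 5)*(s^3 + 2*s^2 - 16*s - 32) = (s - 5)*(s + 2)*(s^2 - 16) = (s - 5)*(s + 2)*(s + 4)*(s - 4)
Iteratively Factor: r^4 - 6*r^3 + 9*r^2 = (r - 3)*(r^3 - 3*r^2) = r*(r - 3)*(r^2 - 3*r) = r^2*(r - 3)*(r - 3)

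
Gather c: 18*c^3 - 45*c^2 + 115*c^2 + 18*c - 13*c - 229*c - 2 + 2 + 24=18*c^3 + 70*c^2 - 224*c + 24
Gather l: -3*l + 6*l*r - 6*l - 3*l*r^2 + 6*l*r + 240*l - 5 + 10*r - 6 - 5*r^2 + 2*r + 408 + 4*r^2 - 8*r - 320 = l*(-3*r^2 + 12*r + 231) - r^2 + 4*r + 77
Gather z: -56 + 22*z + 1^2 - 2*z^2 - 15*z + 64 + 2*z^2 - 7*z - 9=0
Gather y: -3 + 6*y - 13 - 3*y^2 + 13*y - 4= -3*y^2 + 19*y - 20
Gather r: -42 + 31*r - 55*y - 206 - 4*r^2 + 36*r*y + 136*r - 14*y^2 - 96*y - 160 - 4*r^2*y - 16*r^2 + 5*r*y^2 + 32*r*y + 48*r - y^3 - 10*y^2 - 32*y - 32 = r^2*(-4*y - 20) + r*(5*y^2 + 68*y + 215) - y^3 - 24*y^2 - 183*y - 440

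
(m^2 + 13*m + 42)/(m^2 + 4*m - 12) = (m + 7)/(m - 2)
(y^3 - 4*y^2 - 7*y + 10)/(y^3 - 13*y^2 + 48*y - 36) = (y^2 - 3*y - 10)/(y^2 - 12*y + 36)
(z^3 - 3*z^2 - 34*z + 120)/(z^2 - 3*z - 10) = (z^2 + 2*z - 24)/(z + 2)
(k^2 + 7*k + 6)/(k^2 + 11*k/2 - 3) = 2*(k + 1)/(2*k - 1)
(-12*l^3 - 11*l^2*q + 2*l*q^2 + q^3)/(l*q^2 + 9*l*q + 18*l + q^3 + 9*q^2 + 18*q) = (-12*l^2 + l*q + q^2)/(q^2 + 9*q + 18)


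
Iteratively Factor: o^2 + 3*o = (o + 3)*(o)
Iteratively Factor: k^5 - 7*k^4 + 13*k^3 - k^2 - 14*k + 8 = (k - 1)*(k^4 - 6*k^3 + 7*k^2 + 6*k - 8) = (k - 2)*(k - 1)*(k^3 - 4*k^2 - k + 4) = (k - 4)*(k - 2)*(k - 1)*(k^2 - 1) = (k - 4)*(k - 2)*(k - 1)*(k + 1)*(k - 1)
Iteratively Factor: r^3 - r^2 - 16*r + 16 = (r - 4)*(r^2 + 3*r - 4) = (r - 4)*(r + 4)*(r - 1)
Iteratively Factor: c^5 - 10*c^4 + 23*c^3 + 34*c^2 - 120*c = (c - 4)*(c^4 - 6*c^3 - c^2 + 30*c) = (c - 4)*(c - 3)*(c^3 - 3*c^2 - 10*c) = (c - 5)*(c - 4)*(c - 3)*(c^2 + 2*c) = (c - 5)*(c - 4)*(c - 3)*(c + 2)*(c)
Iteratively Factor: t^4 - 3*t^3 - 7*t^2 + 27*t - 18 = (t - 2)*(t^3 - t^2 - 9*t + 9) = (t - 2)*(t - 1)*(t^2 - 9) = (t - 3)*(t - 2)*(t - 1)*(t + 3)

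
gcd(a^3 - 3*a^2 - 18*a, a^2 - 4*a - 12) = a - 6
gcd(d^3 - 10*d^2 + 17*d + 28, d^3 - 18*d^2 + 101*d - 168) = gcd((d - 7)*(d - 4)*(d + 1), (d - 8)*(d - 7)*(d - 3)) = d - 7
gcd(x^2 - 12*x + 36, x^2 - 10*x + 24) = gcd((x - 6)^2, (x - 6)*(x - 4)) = x - 6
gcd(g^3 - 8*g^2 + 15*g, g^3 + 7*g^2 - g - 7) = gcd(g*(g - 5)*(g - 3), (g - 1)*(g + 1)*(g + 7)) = 1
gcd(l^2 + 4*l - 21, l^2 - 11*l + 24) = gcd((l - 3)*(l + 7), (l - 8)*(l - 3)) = l - 3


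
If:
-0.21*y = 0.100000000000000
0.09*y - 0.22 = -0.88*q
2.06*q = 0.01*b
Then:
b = 61.53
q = 0.30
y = -0.48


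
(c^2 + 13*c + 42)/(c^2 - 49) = (c + 6)/(c - 7)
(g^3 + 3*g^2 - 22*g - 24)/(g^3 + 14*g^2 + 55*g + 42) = (g - 4)/(g + 7)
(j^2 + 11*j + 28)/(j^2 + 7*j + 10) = (j^2 + 11*j + 28)/(j^2 + 7*j + 10)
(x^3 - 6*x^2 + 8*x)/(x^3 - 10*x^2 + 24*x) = (x - 2)/(x - 6)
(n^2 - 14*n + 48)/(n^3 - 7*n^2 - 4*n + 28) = (n^2 - 14*n + 48)/(n^3 - 7*n^2 - 4*n + 28)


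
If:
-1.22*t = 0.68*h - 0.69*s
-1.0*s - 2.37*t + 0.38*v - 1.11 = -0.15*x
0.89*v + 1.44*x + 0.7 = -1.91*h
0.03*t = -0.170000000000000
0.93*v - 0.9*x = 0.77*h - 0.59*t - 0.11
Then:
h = 18.01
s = 7.73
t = -5.67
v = -3.25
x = -22.36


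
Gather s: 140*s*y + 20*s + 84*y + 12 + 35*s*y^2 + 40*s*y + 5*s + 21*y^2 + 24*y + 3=s*(35*y^2 + 180*y + 25) + 21*y^2 + 108*y + 15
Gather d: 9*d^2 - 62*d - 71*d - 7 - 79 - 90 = 9*d^2 - 133*d - 176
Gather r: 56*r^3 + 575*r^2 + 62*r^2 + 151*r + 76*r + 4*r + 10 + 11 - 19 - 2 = 56*r^3 + 637*r^2 + 231*r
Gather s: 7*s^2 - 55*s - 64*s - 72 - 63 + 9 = 7*s^2 - 119*s - 126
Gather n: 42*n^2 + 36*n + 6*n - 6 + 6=42*n^2 + 42*n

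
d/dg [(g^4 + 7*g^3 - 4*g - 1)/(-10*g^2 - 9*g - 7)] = (-20*g^5 - 97*g^4 - 154*g^3 - 187*g^2 - 20*g + 19)/(100*g^4 + 180*g^3 + 221*g^2 + 126*g + 49)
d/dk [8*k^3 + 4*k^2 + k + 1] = 24*k^2 + 8*k + 1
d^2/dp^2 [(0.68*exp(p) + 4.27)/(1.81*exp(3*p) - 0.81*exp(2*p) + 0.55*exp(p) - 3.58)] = (8.91099199999999*exp(6*p) + 122.909679*exp(5*p) - 71.124329*exp(4*p) + 77.29213*exp(3*p) + 231.480675*exp(2*p) - 46.897989*exp(p) + 17.122782)*exp(p)/(5.929741*exp(9*p) - 7.960923*exp(8*p) + 8.968188*exp(7*p) - 40.554885*exp(6*p) + 34.216968*exp(5*p) - 29.164929*exp(4*p) + 79.328767*exp(3*p) - 34.392702*exp(2*p) + 21.14706*exp(p) - 45.882712)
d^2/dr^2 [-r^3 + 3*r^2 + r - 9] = 6 - 6*r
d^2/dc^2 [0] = 0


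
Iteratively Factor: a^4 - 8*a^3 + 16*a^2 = (a)*(a^3 - 8*a^2 + 16*a) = a^2*(a^2 - 8*a + 16) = a^2*(a - 4)*(a - 4)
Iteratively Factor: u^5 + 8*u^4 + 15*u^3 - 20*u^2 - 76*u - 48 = (u - 2)*(u^4 + 10*u^3 + 35*u^2 + 50*u + 24) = (u - 2)*(u + 3)*(u^3 + 7*u^2 + 14*u + 8) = (u - 2)*(u + 2)*(u + 3)*(u^2 + 5*u + 4) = (u - 2)*(u + 2)*(u + 3)*(u + 4)*(u + 1)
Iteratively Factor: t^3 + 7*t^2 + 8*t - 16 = (t - 1)*(t^2 + 8*t + 16) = (t - 1)*(t + 4)*(t + 4)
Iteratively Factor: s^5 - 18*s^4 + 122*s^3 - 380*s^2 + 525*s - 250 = (s - 2)*(s^4 - 16*s^3 + 90*s^2 - 200*s + 125) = (s - 5)*(s - 2)*(s^3 - 11*s^2 + 35*s - 25) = (s - 5)*(s - 2)*(s - 1)*(s^2 - 10*s + 25) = (s - 5)^2*(s - 2)*(s - 1)*(s - 5)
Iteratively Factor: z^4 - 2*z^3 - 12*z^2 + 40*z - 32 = (z - 2)*(z^3 - 12*z + 16) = (z - 2)^2*(z^2 + 2*z - 8) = (z - 2)^2*(z + 4)*(z - 2)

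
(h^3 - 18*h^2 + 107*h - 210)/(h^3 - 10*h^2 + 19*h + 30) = (h - 7)/(h + 1)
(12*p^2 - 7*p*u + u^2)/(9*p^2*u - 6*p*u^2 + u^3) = (4*p - u)/(u*(3*p - u))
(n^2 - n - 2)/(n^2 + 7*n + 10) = (n^2 - n - 2)/(n^2 + 7*n + 10)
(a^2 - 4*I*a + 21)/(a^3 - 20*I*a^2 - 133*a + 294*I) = (a + 3*I)/(a^2 - 13*I*a - 42)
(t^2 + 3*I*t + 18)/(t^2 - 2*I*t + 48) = (t - 3*I)/(t - 8*I)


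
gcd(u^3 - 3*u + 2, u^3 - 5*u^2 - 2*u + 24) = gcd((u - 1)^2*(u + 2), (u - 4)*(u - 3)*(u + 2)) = u + 2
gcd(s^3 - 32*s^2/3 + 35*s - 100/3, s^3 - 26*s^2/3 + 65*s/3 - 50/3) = s^2 - 20*s/3 + 25/3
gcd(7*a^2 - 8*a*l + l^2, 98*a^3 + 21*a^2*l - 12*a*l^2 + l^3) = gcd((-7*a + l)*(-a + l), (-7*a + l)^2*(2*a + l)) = 7*a - l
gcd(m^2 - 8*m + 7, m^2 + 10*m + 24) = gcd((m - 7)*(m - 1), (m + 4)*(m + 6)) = 1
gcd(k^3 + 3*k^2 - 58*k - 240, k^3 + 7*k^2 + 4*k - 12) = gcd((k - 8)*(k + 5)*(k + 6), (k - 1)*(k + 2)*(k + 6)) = k + 6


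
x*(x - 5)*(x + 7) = x^3 + 2*x^2 - 35*x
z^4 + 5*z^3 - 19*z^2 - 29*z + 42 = (z - 3)*(z - 1)*(z + 2)*(z + 7)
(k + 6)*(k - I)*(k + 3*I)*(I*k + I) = I*k^4 - 2*k^3 + 7*I*k^3 - 14*k^2 + 9*I*k^2 - 12*k + 21*I*k + 18*I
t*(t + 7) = t^2 + 7*t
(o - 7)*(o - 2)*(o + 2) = o^3 - 7*o^2 - 4*o + 28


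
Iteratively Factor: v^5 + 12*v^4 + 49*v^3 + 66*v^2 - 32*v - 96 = (v + 4)*(v^4 + 8*v^3 + 17*v^2 - 2*v - 24) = (v + 4)^2*(v^3 + 4*v^2 + v - 6) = (v - 1)*(v + 4)^2*(v^2 + 5*v + 6) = (v - 1)*(v + 2)*(v + 4)^2*(v + 3)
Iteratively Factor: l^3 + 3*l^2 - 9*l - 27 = (l - 3)*(l^2 + 6*l + 9) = (l - 3)*(l + 3)*(l + 3)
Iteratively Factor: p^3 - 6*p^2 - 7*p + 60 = (p - 4)*(p^2 - 2*p - 15) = (p - 4)*(p + 3)*(p - 5)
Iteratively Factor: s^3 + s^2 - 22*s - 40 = (s - 5)*(s^2 + 6*s + 8) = (s - 5)*(s + 2)*(s + 4)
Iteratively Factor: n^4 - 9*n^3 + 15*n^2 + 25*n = (n - 5)*(n^3 - 4*n^2 - 5*n) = (n - 5)^2*(n^2 + n) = (n - 5)^2*(n + 1)*(n)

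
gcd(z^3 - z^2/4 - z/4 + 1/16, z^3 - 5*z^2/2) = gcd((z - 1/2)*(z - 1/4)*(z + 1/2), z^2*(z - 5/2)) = 1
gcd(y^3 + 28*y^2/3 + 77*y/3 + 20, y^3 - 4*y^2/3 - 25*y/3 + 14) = y + 3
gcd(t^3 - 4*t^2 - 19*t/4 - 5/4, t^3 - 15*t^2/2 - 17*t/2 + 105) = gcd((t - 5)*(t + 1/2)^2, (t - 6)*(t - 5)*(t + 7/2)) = t - 5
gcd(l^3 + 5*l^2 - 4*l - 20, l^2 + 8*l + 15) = l + 5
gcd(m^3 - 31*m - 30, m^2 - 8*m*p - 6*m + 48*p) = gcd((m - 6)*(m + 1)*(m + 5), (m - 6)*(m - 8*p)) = m - 6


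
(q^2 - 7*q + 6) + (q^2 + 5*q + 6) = 2*q^2 - 2*q + 12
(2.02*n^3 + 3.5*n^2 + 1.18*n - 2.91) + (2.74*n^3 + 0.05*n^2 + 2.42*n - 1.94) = 4.76*n^3 + 3.55*n^2 + 3.6*n - 4.85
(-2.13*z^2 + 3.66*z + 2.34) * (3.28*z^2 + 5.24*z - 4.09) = -6.9864*z^4 + 0.8436*z^3 + 35.5653*z^2 - 2.7078*z - 9.5706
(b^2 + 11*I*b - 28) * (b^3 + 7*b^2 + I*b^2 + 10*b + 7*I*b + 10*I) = b^5 + 7*b^4 + 12*I*b^4 - 29*b^3 + 84*I*b^3 - 273*b^2 + 92*I*b^2 - 390*b - 196*I*b - 280*I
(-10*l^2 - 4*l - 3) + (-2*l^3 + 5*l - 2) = -2*l^3 - 10*l^2 + l - 5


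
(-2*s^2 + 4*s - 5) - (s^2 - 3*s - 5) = -3*s^2 + 7*s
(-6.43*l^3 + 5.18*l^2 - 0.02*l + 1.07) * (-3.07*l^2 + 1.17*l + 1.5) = 19.7401*l^5 - 23.4257*l^4 - 3.523*l^3 + 4.4617*l^2 + 1.2219*l + 1.605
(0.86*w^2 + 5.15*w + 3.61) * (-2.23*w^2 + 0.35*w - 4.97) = -1.9178*w^4 - 11.1835*w^3 - 10.522*w^2 - 24.332*w - 17.9417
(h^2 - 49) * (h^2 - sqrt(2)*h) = h^4 - sqrt(2)*h^3 - 49*h^2 + 49*sqrt(2)*h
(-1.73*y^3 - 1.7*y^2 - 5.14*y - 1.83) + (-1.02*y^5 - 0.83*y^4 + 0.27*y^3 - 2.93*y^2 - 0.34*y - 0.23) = -1.02*y^5 - 0.83*y^4 - 1.46*y^3 - 4.63*y^2 - 5.48*y - 2.06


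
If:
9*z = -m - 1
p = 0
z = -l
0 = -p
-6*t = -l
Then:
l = -z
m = -9*z - 1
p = 0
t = -z/6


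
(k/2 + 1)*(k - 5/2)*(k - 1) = k^3/2 - 3*k^2/4 - 9*k/4 + 5/2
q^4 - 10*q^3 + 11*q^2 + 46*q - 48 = (q - 8)*(q - 3)*(q - 1)*(q + 2)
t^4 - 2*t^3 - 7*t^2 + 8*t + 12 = (t - 3)*(t - 2)*(t + 1)*(t + 2)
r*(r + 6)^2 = r^3 + 12*r^2 + 36*r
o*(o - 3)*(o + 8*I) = o^3 - 3*o^2 + 8*I*o^2 - 24*I*o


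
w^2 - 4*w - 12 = (w - 6)*(w + 2)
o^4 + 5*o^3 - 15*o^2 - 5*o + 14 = (o - 2)*(o - 1)*(o + 1)*(o + 7)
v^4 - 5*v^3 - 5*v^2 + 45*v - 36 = (v - 4)*(v - 3)*(v - 1)*(v + 3)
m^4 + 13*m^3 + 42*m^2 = m^2*(m + 6)*(m + 7)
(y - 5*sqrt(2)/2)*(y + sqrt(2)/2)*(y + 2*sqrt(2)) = y^3 - 21*y/2 - 5*sqrt(2)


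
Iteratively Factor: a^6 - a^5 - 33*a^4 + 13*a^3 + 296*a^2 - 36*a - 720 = (a - 3)*(a^5 + 2*a^4 - 27*a^3 - 68*a^2 + 92*a + 240) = (a - 3)*(a + 2)*(a^4 - 27*a^2 - 14*a + 120) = (a - 3)*(a - 2)*(a + 2)*(a^3 + 2*a^2 - 23*a - 60) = (a - 3)*(a - 2)*(a + 2)*(a + 3)*(a^2 - a - 20) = (a - 3)*(a - 2)*(a + 2)*(a + 3)*(a + 4)*(a - 5)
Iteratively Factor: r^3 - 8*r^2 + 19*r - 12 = (r - 1)*(r^2 - 7*r + 12) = (r - 4)*(r - 1)*(r - 3)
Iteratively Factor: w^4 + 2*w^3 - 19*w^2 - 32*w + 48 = (w - 4)*(w^3 + 6*w^2 + 5*w - 12) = (w - 4)*(w + 3)*(w^2 + 3*w - 4) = (w - 4)*(w - 1)*(w + 3)*(w + 4)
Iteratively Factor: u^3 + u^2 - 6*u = (u + 3)*(u^2 - 2*u) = (u - 2)*(u + 3)*(u)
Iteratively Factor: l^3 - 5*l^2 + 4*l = (l - 1)*(l^2 - 4*l) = (l - 4)*(l - 1)*(l)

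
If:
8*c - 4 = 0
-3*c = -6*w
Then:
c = 1/2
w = 1/4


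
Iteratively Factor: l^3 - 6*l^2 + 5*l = (l)*(l^2 - 6*l + 5) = l*(l - 5)*(l - 1)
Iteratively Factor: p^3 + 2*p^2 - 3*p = (p - 1)*(p^2 + 3*p) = p*(p - 1)*(p + 3)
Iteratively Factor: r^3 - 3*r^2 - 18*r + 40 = (r - 2)*(r^2 - r - 20) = (r - 5)*(r - 2)*(r + 4)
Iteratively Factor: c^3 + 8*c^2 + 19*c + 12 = (c + 1)*(c^2 + 7*c + 12) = (c + 1)*(c + 3)*(c + 4)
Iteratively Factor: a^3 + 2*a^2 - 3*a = (a + 3)*(a^2 - a) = (a - 1)*(a + 3)*(a)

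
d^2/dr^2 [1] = 0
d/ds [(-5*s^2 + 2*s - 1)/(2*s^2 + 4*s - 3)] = 2*(-12*s^2 + 17*s - 1)/(4*s^4 + 16*s^3 + 4*s^2 - 24*s + 9)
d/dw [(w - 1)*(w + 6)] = 2*w + 5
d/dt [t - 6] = 1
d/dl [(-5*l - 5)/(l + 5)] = -20/(l + 5)^2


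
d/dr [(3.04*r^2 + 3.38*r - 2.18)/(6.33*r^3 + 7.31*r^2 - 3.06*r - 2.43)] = (-19.2432*r^4 - 42.7908*r^3 + 7.38800000000001*r^2 + 17.0972*r - 14.8842)/(40.0689*r^6 + 92.5446*r^5 + 14.6965*r^4 - 75.501*r^3 - 26.163*r^2 + 14.8716*r + 5.9049)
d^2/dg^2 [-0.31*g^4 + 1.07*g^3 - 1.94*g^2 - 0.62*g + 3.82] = -3.72*g^2 + 6.42*g - 3.88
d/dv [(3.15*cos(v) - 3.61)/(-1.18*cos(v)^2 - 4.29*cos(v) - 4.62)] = (-3.717*cos(v)^2 + 8.5196*cos(v) + 30.0399)*sin(v)/(1.3924*cos(v)^4 + 10.1244*cos(v)^3 + 29.3073*cos(v)^2 + 39.6396*cos(v) + 21.3444)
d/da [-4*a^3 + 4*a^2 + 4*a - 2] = -12*a^2 + 8*a + 4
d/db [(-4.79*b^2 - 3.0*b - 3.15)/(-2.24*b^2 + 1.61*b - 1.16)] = (-14.4319*b^2 - 2.9992*b + 8.5515)/(5.0176*b^4 - 7.2128*b^3 + 7.7889*b^2 - 3.7352*b + 1.3456)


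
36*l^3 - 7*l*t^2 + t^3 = (-6*l + t)*(-3*l + t)*(2*l + t)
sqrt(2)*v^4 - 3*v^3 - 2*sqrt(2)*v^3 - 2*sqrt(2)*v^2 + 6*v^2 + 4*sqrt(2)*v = v*(v - 2)*(v - 2*sqrt(2))*(sqrt(2)*v + 1)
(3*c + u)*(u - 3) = 3*c*u - 9*c + u^2 - 3*u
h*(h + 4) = h^2 + 4*h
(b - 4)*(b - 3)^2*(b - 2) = b^4 - 12*b^3 + 53*b^2 - 102*b + 72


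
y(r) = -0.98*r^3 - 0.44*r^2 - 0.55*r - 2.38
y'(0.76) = -2.92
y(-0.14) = -2.31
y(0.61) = -3.10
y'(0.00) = -0.55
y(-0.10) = -2.33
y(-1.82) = 3.07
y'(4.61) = -67.09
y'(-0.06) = -0.51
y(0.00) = -2.38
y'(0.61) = -2.18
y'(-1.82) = -8.69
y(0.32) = -2.63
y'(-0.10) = -0.49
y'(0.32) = -1.13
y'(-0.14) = -0.48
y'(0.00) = -0.55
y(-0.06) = -2.35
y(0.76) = -3.48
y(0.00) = -2.38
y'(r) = -2.94*r^2 - 0.88*r - 0.55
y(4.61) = -110.28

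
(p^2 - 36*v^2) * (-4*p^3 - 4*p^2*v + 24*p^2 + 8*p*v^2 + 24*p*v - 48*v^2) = -4*p^5 - 4*p^4*v + 24*p^4 + 152*p^3*v^2 + 24*p^3*v + 144*p^2*v^3 - 912*p^2*v^2 - 288*p*v^4 - 864*p*v^3 + 1728*v^4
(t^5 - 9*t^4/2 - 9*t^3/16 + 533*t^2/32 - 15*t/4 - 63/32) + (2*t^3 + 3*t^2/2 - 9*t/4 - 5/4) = t^5 - 9*t^4/2 + 23*t^3/16 + 581*t^2/32 - 6*t - 103/32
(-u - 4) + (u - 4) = -8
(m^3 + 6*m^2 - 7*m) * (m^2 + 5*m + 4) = m^5 + 11*m^4 + 27*m^3 - 11*m^2 - 28*m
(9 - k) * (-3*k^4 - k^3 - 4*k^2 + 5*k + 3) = 3*k^5 - 26*k^4 - 5*k^3 - 41*k^2 + 42*k + 27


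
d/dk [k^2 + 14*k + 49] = 2*k + 14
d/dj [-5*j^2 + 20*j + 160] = 20 - 10*j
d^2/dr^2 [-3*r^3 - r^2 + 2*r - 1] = -18*r - 2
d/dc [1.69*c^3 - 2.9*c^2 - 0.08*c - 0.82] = 5.07*c^2 - 5.8*c - 0.08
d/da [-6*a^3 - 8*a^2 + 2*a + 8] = -18*a^2 - 16*a + 2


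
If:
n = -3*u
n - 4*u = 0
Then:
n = 0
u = 0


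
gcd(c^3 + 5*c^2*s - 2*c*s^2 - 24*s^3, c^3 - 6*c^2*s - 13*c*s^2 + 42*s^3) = -c^2 - c*s + 6*s^2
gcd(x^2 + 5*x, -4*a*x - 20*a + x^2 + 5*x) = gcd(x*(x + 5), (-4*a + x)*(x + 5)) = x + 5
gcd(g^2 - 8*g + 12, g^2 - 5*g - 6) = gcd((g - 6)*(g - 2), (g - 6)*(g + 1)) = g - 6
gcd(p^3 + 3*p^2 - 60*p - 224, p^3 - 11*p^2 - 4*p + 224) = p^2 - 4*p - 32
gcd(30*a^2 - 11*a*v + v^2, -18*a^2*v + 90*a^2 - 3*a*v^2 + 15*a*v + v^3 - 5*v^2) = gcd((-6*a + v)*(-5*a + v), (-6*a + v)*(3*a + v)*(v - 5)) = -6*a + v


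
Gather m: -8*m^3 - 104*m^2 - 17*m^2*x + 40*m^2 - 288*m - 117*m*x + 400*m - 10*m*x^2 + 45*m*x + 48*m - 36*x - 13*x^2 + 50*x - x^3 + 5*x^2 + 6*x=-8*m^3 + m^2*(-17*x - 64) + m*(-10*x^2 - 72*x + 160) - x^3 - 8*x^2 + 20*x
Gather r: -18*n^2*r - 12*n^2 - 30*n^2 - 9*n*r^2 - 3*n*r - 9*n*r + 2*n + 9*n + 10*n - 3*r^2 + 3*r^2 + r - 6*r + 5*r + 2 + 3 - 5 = -42*n^2 - 9*n*r^2 + 21*n + r*(-18*n^2 - 12*n)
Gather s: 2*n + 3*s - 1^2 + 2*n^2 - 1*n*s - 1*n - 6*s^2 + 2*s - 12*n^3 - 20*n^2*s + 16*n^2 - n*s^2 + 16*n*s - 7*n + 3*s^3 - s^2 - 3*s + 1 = -12*n^3 + 18*n^2 - 6*n + 3*s^3 + s^2*(-n - 7) + s*(-20*n^2 + 15*n + 2)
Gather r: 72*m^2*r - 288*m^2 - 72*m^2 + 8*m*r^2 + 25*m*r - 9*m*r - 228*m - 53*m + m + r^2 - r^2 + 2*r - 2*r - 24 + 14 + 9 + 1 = -360*m^2 + 8*m*r^2 - 280*m + r*(72*m^2 + 16*m)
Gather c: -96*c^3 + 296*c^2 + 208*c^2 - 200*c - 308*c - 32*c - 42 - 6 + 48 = -96*c^3 + 504*c^2 - 540*c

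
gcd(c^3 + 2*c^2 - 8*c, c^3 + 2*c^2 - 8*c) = c^3 + 2*c^2 - 8*c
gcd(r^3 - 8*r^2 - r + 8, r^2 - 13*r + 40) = r - 8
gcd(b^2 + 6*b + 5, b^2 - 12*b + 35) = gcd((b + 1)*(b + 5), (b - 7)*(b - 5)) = 1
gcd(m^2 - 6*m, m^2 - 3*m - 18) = m - 6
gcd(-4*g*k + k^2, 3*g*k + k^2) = k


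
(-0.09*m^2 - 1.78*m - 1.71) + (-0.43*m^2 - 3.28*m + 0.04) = -0.52*m^2 - 5.06*m - 1.67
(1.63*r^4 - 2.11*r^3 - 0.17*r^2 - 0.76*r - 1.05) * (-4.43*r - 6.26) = -7.2209*r^5 - 0.8565*r^4 + 13.9617*r^3 + 4.431*r^2 + 9.4091*r + 6.573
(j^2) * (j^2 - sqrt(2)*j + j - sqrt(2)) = j^4 - sqrt(2)*j^3 + j^3 - sqrt(2)*j^2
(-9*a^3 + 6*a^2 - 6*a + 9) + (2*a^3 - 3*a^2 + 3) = -7*a^3 + 3*a^2 - 6*a + 12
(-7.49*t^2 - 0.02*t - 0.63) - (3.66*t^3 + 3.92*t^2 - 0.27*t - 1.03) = -3.66*t^3 - 11.41*t^2 + 0.25*t + 0.4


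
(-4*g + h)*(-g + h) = 4*g^2 - 5*g*h + h^2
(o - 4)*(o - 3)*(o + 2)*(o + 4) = o^4 - o^3 - 22*o^2 + 16*o + 96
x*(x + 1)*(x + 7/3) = x^3 + 10*x^2/3 + 7*x/3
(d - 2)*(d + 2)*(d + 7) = d^3 + 7*d^2 - 4*d - 28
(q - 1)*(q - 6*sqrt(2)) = q^2 - 6*sqrt(2)*q - q + 6*sqrt(2)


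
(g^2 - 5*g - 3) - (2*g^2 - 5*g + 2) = -g^2 - 5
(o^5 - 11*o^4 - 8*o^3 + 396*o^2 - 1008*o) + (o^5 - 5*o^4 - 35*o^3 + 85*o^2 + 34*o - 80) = 2*o^5 - 16*o^4 - 43*o^3 + 481*o^2 - 974*o - 80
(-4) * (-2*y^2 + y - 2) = 8*y^2 - 4*y + 8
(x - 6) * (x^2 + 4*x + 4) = x^3 - 2*x^2 - 20*x - 24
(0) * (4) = 0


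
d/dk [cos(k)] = -sin(k)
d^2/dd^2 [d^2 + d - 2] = 2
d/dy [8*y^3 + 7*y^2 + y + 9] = 24*y^2 + 14*y + 1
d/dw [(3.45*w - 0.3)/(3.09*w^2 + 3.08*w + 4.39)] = (-10.6605*w^2 + 1.854*w + 16.0695)/(9.5481*w^4 + 19.0344*w^3 + 36.6166*w^2 + 27.0424*w + 19.2721)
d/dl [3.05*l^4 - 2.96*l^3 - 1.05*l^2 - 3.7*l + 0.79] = 12.2*l^3 - 8.88*l^2 - 2.1*l - 3.7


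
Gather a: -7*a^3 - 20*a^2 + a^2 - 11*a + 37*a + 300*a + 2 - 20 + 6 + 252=-7*a^3 - 19*a^2 + 326*a + 240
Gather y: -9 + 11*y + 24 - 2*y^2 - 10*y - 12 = -2*y^2 + y + 3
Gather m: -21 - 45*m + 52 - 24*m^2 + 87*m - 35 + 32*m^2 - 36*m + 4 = 8*m^2 + 6*m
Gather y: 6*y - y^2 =-y^2 + 6*y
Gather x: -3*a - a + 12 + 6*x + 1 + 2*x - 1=-4*a + 8*x + 12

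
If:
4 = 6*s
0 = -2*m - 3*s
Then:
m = -1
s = 2/3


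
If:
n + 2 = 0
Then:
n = -2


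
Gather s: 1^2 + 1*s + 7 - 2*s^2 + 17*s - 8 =-2*s^2 + 18*s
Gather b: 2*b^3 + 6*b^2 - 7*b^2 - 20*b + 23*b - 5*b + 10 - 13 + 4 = 2*b^3 - b^2 - 2*b + 1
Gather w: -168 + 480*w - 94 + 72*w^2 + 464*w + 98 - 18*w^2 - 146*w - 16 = 54*w^2 + 798*w - 180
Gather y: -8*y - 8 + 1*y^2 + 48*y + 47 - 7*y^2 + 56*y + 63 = -6*y^2 + 96*y + 102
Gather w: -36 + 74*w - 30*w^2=-30*w^2 + 74*w - 36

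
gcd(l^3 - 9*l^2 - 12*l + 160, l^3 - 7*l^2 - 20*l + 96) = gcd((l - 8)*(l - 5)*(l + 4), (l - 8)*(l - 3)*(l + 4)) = l^2 - 4*l - 32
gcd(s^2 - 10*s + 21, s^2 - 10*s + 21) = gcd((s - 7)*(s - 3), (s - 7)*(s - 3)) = s^2 - 10*s + 21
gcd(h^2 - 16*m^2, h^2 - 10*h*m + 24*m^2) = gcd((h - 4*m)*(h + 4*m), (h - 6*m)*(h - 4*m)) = h - 4*m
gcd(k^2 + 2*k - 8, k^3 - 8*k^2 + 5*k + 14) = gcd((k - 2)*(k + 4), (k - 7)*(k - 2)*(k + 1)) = k - 2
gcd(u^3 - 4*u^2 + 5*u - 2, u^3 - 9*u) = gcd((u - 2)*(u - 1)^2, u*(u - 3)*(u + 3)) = 1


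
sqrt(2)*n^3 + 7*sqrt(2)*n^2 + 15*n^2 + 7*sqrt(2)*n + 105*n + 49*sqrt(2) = (n + 7)*(n + 7*sqrt(2))*(sqrt(2)*n + 1)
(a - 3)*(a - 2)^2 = a^3 - 7*a^2 + 16*a - 12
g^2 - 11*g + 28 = (g - 7)*(g - 4)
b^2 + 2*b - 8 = (b - 2)*(b + 4)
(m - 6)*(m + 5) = m^2 - m - 30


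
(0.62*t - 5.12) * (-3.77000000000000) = 19.3024 - 2.3374*t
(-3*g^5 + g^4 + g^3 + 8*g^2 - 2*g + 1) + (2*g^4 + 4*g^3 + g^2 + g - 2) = -3*g^5 + 3*g^4 + 5*g^3 + 9*g^2 - g - 1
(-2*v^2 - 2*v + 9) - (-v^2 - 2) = -v^2 - 2*v + 11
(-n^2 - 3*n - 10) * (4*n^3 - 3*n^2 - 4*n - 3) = -4*n^5 - 9*n^4 - 27*n^3 + 45*n^2 + 49*n + 30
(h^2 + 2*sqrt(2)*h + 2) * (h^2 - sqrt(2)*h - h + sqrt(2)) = h^4 - h^3 + sqrt(2)*h^3 - 2*h^2 - sqrt(2)*h^2 - 2*sqrt(2)*h + 2*h + 2*sqrt(2)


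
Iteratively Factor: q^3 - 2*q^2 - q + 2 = (q - 1)*(q^2 - q - 2) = (q - 1)*(q + 1)*(q - 2)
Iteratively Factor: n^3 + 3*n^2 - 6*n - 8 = (n + 4)*(n^2 - n - 2) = (n - 2)*(n + 4)*(n + 1)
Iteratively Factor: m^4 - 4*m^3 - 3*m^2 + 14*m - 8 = (m - 1)*(m^3 - 3*m^2 - 6*m + 8) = (m - 1)*(m + 2)*(m^2 - 5*m + 4) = (m - 1)^2*(m + 2)*(m - 4)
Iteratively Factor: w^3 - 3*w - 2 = (w + 1)*(w^2 - w - 2) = (w - 2)*(w + 1)*(w + 1)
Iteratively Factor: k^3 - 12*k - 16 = (k + 2)*(k^2 - 2*k - 8) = (k - 4)*(k + 2)*(k + 2)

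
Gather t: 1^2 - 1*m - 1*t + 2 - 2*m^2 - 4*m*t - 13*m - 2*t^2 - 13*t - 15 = -2*m^2 - 14*m - 2*t^2 + t*(-4*m - 14) - 12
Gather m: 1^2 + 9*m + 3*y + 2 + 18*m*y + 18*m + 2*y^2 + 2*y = m*(18*y + 27) + 2*y^2 + 5*y + 3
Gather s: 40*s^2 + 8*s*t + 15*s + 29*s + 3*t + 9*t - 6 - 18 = 40*s^2 + s*(8*t + 44) + 12*t - 24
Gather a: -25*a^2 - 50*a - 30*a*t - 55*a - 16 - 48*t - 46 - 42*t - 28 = -25*a^2 + a*(-30*t - 105) - 90*t - 90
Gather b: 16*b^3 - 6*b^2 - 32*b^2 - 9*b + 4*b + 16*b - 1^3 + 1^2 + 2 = 16*b^3 - 38*b^2 + 11*b + 2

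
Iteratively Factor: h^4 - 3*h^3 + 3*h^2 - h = (h)*(h^3 - 3*h^2 + 3*h - 1) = h*(h - 1)*(h^2 - 2*h + 1) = h*(h - 1)^2*(h - 1)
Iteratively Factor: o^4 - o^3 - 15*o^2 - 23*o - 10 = (o - 5)*(o^3 + 4*o^2 + 5*o + 2) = (o - 5)*(o + 1)*(o^2 + 3*o + 2) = (o - 5)*(o + 1)*(o + 2)*(o + 1)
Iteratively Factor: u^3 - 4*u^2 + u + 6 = (u - 2)*(u^2 - 2*u - 3) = (u - 3)*(u - 2)*(u + 1)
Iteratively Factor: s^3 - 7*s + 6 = (s + 3)*(s^2 - 3*s + 2) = (s - 2)*(s + 3)*(s - 1)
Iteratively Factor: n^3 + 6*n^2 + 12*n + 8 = (n + 2)*(n^2 + 4*n + 4) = (n + 2)^2*(n + 2)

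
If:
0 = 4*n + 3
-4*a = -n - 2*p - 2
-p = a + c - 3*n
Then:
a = p/2 + 5/16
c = -3*p/2 - 41/16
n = -3/4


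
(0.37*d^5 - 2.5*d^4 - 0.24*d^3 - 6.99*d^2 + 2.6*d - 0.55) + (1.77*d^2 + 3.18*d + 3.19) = 0.37*d^5 - 2.5*d^4 - 0.24*d^3 - 5.22*d^2 + 5.78*d + 2.64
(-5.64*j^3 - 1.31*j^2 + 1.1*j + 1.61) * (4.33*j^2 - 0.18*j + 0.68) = -24.4212*j^5 - 4.6571*j^4 + 1.1636*j^3 + 5.8825*j^2 + 0.4582*j + 1.0948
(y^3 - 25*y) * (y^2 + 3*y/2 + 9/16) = y^5 + 3*y^4/2 - 391*y^3/16 - 75*y^2/2 - 225*y/16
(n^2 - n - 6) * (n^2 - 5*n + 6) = n^4 - 6*n^3 + 5*n^2 + 24*n - 36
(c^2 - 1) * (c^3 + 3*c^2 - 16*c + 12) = c^5 + 3*c^4 - 17*c^3 + 9*c^2 + 16*c - 12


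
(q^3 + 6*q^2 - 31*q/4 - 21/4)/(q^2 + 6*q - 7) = (q^2 - q - 3/4)/(q - 1)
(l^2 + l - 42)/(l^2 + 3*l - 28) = (l - 6)/(l - 4)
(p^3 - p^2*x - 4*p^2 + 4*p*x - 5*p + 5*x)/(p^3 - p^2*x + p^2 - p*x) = (p - 5)/p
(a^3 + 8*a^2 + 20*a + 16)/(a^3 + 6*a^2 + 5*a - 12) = (a^2 + 4*a + 4)/(a^2 + 2*a - 3)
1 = 1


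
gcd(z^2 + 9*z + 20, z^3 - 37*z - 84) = z + 4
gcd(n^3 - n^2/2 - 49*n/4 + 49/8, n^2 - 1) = 1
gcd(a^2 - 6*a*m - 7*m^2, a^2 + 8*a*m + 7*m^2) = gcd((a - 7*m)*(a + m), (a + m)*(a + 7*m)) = a + m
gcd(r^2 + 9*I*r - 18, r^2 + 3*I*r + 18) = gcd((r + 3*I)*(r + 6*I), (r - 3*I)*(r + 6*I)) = r + 6*I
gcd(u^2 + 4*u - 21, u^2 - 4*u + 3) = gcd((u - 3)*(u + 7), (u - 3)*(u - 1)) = u - 3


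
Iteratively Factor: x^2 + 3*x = (x)*(x + 3)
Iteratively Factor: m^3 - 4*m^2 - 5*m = (m + 1)*(m^2 - 5*m) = (m - 5)*(m + 1)*(m)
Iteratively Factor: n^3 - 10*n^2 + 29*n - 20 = (n - 5)*(n^2 - 5*n + 4) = (n - 5)*(n - 4)*(n - 1)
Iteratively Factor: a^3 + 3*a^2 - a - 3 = (a - 1)*(a^2 + 4*a + 3) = (a - 1)*(a + 3)*(a + 1)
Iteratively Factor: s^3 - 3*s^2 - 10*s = (s)*(s^2 - 3*s - 10) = s*(s - 5)*(s + 2)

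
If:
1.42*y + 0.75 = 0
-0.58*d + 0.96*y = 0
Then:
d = -0.87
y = -0.53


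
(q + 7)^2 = q^2 + 14*q + 49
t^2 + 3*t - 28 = (t - 4)*(t + 7)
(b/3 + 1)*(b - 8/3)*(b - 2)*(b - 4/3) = b^4/3 - b^3 - 58*b^2/27 + 248*b/27 - 64/9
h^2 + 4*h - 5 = (h - 1)*(h + 5)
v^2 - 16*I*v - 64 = (v - 8*I)^2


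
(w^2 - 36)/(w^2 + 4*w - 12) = (w - 6)/(w - 2)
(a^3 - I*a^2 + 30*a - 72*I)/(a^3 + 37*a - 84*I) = (a + 6*I)/(a + 7*I)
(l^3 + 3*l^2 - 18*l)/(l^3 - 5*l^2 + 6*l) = (l + 6)/(l - 2)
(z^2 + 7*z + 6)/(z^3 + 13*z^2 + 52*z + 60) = (z + 1)/(z^2 + 7*z + 10)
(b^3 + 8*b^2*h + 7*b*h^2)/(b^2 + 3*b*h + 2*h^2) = b*(b + 7*h)/(b + 2*h)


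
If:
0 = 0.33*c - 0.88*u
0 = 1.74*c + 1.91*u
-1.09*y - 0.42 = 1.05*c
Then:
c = 0.00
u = 0.00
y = -0.39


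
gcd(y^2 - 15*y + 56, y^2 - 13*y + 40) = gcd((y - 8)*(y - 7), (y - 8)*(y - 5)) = y - 8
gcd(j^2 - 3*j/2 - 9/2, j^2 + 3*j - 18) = j - 3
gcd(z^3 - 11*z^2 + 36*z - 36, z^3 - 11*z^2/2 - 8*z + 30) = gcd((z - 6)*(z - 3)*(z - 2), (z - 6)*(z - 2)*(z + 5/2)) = z^2 - 8*z + 12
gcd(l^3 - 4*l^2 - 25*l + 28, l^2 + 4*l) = l + 4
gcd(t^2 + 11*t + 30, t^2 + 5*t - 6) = t + 6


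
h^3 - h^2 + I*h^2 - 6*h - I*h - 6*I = (h - 3)*(h + 2)*(h + I)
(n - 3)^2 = n^2 - 6*n + 9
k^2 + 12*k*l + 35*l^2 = (k + 5*l)*(k + 7*l)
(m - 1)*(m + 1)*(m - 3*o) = m^3 - 3*m^2*o - m + 3*o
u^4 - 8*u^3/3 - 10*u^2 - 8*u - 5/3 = (u - 5)*(u + 1/3)*(u + 1)^2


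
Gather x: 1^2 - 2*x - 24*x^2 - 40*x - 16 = -24*x^2 - 42*x - 15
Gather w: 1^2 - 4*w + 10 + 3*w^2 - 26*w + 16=3*w^2 - 30*w + 27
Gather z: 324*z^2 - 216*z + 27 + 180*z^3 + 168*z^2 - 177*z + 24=180*z^3 + 492*z^2 - 393*z + 51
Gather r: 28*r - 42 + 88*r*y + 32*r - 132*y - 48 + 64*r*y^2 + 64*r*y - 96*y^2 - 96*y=r*(64*y^2 + 152*y + 60) - 96*y^2 - 228*y - 90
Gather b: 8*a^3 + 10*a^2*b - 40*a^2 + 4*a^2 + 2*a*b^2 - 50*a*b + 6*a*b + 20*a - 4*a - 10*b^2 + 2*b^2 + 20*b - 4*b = 8*a^3 - 36*a^2 + 16*a + b^2*(2*a - 8) + b*(10*a^2 - 44*a + 16)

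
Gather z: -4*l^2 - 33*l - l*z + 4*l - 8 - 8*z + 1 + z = -4*l^2 - 29*l + z*(-l - 7) - 7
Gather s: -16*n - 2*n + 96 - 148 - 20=-18*n - 72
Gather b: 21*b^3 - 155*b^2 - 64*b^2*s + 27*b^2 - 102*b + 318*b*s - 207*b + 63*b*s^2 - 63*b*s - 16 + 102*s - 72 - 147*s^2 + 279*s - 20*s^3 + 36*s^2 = 21*b^3 + b^2*(-64*s - 128) + b*(63*s^2 + 255*s - 309) - 20*s^3 - 111*s^2 + 381*s - 88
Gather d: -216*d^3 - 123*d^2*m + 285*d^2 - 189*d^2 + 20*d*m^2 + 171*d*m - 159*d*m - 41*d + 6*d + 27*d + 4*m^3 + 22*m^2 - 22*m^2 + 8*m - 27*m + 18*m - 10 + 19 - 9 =-216*d^3 + d^2*(96 - 123*m) + d*(20*m^2 + 12*m - 8) + 4*m^3 - m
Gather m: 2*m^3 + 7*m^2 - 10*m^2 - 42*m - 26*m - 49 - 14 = 2*m^3 - 3*m^2 - 68*m - 63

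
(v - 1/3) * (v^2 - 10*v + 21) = v^3 - 31*v^2/3 + 73*v/3 - 7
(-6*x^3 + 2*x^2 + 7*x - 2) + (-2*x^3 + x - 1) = -8*x^3 + 2*x^2 + 8*x - 3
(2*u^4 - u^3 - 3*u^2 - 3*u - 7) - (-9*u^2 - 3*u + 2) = 2*u^4 - u^3 + 6*u^2 - 9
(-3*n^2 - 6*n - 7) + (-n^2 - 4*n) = -4*n^2 - 10*n - 7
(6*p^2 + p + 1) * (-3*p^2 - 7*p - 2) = -18*p^4 - 45*p^3 - 22*p^2 - 9*p - 2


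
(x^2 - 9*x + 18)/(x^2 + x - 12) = (x - 6)/(x + 4)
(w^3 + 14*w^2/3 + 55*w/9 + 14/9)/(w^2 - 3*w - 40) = (9*w^3 + 42*w^2 + 55*w + 14)/(9*(w^2 - 3*w - 40))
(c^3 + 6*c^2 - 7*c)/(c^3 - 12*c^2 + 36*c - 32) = c*(c^2 + 6*c - 7)/(c^3 - 12*c^2 + 36*c - 32)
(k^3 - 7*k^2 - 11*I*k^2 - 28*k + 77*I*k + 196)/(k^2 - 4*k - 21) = (k^2 - 11*I*k - 28)/(k + 3)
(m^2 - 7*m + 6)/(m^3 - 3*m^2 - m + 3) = (m - 6)/(m^2 - 2*m - 3)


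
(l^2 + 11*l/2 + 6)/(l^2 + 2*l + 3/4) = 2*(l + 4)/(2*l + 1)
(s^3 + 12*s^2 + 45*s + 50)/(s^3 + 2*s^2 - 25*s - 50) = (s + 5)/(s - 5)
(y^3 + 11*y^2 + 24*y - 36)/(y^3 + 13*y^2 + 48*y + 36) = (y - 1)/(y + 1)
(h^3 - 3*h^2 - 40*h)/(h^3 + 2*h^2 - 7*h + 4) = h*(h^2 - 3*h - 40)/(h^3 + 2*h^2 - 7*h + 4)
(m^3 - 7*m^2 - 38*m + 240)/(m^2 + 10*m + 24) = (m^2 - 13*m + 40)/(m + 4)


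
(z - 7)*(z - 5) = z^2 - 12*z + 35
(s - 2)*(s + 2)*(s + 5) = s^3 + 5*s^2 - 4*s - 20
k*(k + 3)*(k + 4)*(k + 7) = k^4 + 14*k^3 + 61*k^2 + 84*k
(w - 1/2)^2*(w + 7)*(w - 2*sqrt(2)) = w^4 - 2*sqrt(2)*w^3 + 6*w^3 - 12*sqrt(2)*w^2 - 27*w^2/4 + 7*w/4 + 27*sqrt(2)*w/2 - 7*sqrt(2)/2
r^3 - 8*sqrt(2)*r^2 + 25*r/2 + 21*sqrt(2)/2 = (r - 7*sqrt(2))*(r - 3*sqrt(2)/2)*(r + sqrt(2)/2)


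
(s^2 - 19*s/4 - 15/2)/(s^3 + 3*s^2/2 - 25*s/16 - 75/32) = 8*(s - 6)/(8*s^2 + 2*s - 15)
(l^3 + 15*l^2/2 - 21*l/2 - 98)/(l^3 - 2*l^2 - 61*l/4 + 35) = 2*(l + 7)/(2*l - 5)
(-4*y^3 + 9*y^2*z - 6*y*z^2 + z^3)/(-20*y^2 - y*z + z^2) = (4*y^3 - 9*y^2*z + 6*y*z^2 - z^3)/(20*y^2 + y*z - z^2)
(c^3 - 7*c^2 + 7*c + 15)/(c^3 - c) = (c^2 - 8*c + 15)/(c*(c - 1))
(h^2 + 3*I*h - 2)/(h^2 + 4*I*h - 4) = (h + I)/(h + 2*I)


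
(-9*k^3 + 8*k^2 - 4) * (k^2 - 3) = -9*k^5 + 8*k^4 + 27*k^3 - 28*k^2 + 12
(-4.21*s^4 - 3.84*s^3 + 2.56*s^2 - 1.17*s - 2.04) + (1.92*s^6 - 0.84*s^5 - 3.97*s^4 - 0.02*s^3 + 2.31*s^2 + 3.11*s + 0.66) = 1.92*s^6 - 0.84*s^5 - 8.18*s^4 - 3.86*s^3 + 4.87*s^2 + 1.94*s - 1.38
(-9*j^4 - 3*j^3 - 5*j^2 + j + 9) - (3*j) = -9*j^4 - 3*j^3 - 5*j^2 - 2*j + 9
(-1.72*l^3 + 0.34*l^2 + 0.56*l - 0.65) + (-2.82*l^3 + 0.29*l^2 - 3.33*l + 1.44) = -4.54*l^3 + 0.63*l^2 - 2.77*l + 0.79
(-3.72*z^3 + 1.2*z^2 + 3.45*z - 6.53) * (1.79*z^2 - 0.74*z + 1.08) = -6.6588*z^5 + 4.9008*z^4 + 1.2699*z^3 - 12.9457*z^2 + 8.5582*z - 7.0524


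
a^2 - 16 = (a - 4)*(a + 4)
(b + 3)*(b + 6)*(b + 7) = b^3 + 16*b^2 + 81*b + 126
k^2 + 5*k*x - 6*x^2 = (k - x)*(k + 6*x)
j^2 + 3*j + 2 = (j + 1)*(j + 2)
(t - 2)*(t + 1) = t^2 - t - 2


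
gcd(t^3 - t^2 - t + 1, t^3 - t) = t^2 - 1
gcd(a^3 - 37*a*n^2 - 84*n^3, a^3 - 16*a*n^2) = a + 4*n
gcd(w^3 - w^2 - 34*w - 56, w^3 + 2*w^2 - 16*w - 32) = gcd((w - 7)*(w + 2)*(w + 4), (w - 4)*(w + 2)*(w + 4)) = w^2 + 6*w + 8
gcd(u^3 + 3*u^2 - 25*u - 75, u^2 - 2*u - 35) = u + 5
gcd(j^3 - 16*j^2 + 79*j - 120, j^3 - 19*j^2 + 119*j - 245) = j - 5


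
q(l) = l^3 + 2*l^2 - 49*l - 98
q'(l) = 3*l^2 + 4*l - 49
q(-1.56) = -20.49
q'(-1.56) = -47.94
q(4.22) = -194.01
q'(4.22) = 21.31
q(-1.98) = -0.90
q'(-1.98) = -45.16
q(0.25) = -110.11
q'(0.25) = -47.81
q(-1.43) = -26.76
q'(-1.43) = -48.59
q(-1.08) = -44.01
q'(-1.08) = -49.82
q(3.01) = -200.10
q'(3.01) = -9.78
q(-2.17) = 7.53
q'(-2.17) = -43.55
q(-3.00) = 40.00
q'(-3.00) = -34.00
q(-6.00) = 52.00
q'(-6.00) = 35.00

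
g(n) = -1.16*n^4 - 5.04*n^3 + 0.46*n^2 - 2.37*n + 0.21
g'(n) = -4.64*n^3 - 15.12*n^2 + 0.92*n - 2.37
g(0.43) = -1.16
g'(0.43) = -5.14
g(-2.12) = 31.89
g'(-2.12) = -28.07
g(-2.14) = 32.45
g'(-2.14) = -28.11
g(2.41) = -112.51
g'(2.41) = -152.92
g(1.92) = -54.08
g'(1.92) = -89.18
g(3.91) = -574.42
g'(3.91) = -507.29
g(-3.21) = 56.10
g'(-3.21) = -7.65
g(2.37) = -106.51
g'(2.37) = -146.89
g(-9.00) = -3877.80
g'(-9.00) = 2147.19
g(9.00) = -11268.78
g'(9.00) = -4601.37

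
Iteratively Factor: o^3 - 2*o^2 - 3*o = (o + 1)*(o^2 - 3*o) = (o - 3)*(o + 1)*(o)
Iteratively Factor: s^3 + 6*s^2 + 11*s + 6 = (s + 1)*(s^2 + 5*s + 6) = (s + 1)*(s + 2)*(s + 3)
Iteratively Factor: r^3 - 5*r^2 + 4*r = (r - 4)*(r^2 - r) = (r - 4)*(r - 1)*(r)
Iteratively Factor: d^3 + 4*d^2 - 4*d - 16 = (d + 2)*(d^2 + 2*d - 8) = (d + 2)*(d + 4)*(d - 2)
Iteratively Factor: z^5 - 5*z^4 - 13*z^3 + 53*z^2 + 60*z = (z)*(z^4 - 5*z^3 - 13*z^2 + 53*z + 60) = z*(z - 5)*(z^3 - 13*z - 12) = z*(z - 5)*(z + 1)*(z^2 - z - 12) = z*(z - 5)*(z + 1)*(z + 3)*(z - 4)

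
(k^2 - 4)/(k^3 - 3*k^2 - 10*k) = (k - 2)/(k*(k - 5))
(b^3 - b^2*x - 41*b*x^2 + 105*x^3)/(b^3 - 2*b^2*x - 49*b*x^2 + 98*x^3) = (b^2 - 8*b*x + 15*x^2)/(b^2 - 9*b*x + 14*x^2)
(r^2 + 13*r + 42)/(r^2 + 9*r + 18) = (r + 7)/(r + 3)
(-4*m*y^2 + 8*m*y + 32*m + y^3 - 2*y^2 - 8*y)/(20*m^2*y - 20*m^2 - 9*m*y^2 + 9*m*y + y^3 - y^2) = (y^2 - 2*y - 8)/(-5*m*y + 5*m + y^2 - y)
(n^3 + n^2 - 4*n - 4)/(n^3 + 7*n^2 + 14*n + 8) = (n - 2)/(n + 4)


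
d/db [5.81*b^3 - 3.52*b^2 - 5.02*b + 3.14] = 17.43*b^2 - 7.04*b - 5.02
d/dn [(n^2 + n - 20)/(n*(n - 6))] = (-7*n^2 + 40*n - 120)/(n^2*(n^2 - 12*n + 36))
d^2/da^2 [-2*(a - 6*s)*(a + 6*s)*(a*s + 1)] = -12*a*s - 4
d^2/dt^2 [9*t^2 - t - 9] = 18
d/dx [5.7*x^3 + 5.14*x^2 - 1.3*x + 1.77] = 17.1*x^2 + 10.28*x - 1.3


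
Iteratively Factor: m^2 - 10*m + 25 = (m - 5)*(m - 5)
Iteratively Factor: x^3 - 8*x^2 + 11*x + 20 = (x + 1)*(x^2 - 9*x + 20) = (x - 4)*(x + 1)*(x - 5)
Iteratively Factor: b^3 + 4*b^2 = (b)*(b^2 + 4*b) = b^2*(b + 4)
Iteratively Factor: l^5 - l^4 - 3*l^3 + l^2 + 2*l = (l + 1)*(l^4 - 2*l^3 - l^2 + 2*l) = (l - 1)*(l + 1)*(l^3 - l^2 - 2*l) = l*(l - 1)*(l + 1)*(l^2 - l - 2) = l*(l - 2)*(l - 1)*(l + 1)*(l + 1)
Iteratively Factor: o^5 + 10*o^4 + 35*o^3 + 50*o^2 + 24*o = (o + 4)*(o^4 + 6*o^3 + 11*o^2 + 6*o) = (o + 2)*(o + 4)*(o^3 + 4*o^2 + 3*o) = o*(o + 2)*(o + 4)*(o^2 + 4*o + 3) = o*(o + 2)*(o + 3)*(o + 4)*(o + 1)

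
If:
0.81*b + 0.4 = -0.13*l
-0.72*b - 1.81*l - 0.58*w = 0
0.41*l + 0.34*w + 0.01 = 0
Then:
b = -0.55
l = 0.37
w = -0.48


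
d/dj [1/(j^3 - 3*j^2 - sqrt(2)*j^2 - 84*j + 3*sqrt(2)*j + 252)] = (-3*j^2 + 2*sqrt(2)*j + 6*j - 3*sqrt(2) + 84)/(j^3 - 3*j^2 - sqrt(2)*j^2 - 84*j + 3*sqrt(2)*j + 252)^2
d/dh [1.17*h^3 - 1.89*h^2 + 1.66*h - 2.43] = 3.51*h^2 - 3.78*h + 1.66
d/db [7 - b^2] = -2*b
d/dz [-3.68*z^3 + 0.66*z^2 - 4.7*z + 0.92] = -11.04*z^2 + 1.32*z - 4.7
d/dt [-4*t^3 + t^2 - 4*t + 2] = -12*t^2 + 2*t - 4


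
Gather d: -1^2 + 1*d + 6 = d + 5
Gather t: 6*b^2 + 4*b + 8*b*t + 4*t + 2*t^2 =6*b^2 + 4*b + 2*t^2 + t*(8*b + 4)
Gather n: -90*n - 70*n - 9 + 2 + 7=-160*n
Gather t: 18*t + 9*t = 27*t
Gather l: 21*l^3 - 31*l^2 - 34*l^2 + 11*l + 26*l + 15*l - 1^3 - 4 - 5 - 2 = 21*l^3 - 65*l^2 + 52*l - 12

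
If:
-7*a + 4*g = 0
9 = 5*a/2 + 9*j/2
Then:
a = 18/5 - 9*j/5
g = 63/10 - 63*j/20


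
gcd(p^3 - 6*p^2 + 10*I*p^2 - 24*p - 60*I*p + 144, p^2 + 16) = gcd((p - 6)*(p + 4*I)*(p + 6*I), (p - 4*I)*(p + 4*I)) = p + 4*I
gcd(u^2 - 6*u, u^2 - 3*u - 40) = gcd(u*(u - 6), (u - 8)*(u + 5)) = 1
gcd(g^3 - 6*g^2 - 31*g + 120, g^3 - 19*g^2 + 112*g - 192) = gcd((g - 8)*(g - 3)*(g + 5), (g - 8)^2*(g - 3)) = g^2 - 11*g + 24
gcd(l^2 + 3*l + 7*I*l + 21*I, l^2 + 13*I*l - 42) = l + 7*I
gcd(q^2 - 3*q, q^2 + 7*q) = q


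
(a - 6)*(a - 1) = a^2 - 7*a + 6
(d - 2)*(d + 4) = d^2 + 2*d - 8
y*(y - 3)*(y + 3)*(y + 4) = y^4 + 4*y^3 - 9*y^2 - 36*y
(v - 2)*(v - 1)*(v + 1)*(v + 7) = v^4 + 5*v^3 - 15*v^2 - 5*v + 14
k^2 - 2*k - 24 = (k - 6)*(k + 4)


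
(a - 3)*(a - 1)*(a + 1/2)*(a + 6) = a^4 + 5*a^3/2 - 20*a^2 + 15*a/2 + 9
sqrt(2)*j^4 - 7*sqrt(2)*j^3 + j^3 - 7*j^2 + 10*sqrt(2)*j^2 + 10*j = j*(j - 5)*(j - 2)*(sqrt(2)*j + 1)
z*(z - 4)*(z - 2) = z^3 - 6*z^2 + 8*z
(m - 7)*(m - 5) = m^2 - 12*m + 35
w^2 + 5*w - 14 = (w - 2)*(w + 7)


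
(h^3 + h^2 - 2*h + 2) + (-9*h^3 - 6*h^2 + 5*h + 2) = -8*h^3 - 5*h^2 + 3*h + 4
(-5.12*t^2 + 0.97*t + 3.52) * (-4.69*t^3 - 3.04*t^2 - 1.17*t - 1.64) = 24.0128*t^5 + 11.0155*t^4 - 13.4672*t^3 - 3.4389*t^2 - 5.7092*t - 5.7728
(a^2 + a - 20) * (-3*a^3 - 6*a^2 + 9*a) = -3*a^5 - 9*a^4 + 63*a^3 + 129*a^2 - 180*a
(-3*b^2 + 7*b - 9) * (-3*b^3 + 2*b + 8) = 9*b^5 - 21*b^4 + 21*b^3 - 10*b^2 + 38*b - 72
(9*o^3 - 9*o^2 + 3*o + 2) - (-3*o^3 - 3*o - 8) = 12*o^3 - 9*o^2 + 6*o + 10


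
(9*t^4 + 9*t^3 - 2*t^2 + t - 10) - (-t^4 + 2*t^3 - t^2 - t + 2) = 10*t^4 + 7*t^3 - t^2 + 2*t - 12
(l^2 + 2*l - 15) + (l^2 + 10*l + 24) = 2*l^2 + 12*l + 9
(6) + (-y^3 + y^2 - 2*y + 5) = -y^3 + y^2 - 2*y + 11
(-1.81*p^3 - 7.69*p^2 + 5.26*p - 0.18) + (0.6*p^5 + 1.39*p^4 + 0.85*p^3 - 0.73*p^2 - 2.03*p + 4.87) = 0.6*p^5 + 1.39*p^4 - 0.96*p^3 - 8.42*p^2 + 3.23*p + 4.69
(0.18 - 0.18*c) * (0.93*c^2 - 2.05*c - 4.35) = -0.1674*c^3 + 0.5364*c^2 + 0.414*c - 0.783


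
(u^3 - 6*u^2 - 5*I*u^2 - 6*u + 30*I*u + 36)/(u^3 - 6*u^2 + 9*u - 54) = (u - 2*I)/(u + 3*I)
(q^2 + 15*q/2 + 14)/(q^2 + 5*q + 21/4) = 2*(q + 4)/(2*q + 3)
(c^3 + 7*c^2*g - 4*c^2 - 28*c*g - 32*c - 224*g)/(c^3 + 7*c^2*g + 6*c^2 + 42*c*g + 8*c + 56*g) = (c - 8)/(c + 2)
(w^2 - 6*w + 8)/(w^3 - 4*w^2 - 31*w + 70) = (w - 4)/(w^2 - 2*w - 35)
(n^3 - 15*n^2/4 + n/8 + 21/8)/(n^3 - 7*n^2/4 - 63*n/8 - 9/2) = (2*n^2 - 9*n + 7)/(2*n^2 - 5*n - 12)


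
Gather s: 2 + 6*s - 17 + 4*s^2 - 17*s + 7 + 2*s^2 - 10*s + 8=6*s^2 - 21*s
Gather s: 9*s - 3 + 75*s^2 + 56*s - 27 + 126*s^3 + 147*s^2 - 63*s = 126*s^3 + 222*s^2 + 2*s - 30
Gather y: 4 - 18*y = 4 - 18*y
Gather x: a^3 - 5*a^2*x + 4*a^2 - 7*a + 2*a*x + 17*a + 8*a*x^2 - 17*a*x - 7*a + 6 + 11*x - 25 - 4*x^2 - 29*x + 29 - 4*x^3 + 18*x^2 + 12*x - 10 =a^3 + 4*a^2 + 3*a - 4*x^3 + x^2*(8*a + 14) + x*(-5*a^2 - 15*a - 6)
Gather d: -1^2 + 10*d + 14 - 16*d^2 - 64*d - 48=-16*d^2 - 54*d - 35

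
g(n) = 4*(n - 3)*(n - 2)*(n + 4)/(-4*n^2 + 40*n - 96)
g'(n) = 4*(n - 3)*(n - 2)*(n + 4)*(8*n - 40)/(-4*n^2 + 40*n - 96)^2 + 4*(n - 3)*(n - 2)/(-4*n^2 + 40*n - 96) + 4*(n - 3)*(n + 4)/(-4*n^2 + 40*n - 96) + 4*(n - 2)*(n + 4)/(-4*n^2 + 40*n - 96)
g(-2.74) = -0.58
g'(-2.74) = -0.39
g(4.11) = 91.36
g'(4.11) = -645.36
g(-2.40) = -0.71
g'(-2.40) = -0.34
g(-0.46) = -1.05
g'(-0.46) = 0.04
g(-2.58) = -0.64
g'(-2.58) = -0.37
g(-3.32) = -0.34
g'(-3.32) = -0.46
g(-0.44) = -1.05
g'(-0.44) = 0.04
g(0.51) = -0.87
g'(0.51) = 0.33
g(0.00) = -1.00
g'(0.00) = 0.17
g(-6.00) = 1.20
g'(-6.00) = -0.66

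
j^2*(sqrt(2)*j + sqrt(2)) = sqrt(2)*j^3 + sqrt(2)*j^2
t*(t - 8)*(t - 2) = t^3 - 10*t^2 + 16*t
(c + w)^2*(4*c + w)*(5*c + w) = 20*c^4 + 49*c^3*w + 39*c^2*w^2 + 11*c*w^3 + w^4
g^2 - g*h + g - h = (g + 1)*(g - h)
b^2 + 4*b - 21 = (b - 3)*(b + 7)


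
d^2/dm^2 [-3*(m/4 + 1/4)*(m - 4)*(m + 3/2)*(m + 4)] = -9*m^2 - 45*m/4 + 87/4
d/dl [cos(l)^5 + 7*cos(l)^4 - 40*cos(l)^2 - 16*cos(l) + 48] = (-5*cos(l)^4 - 28*cos(l)^3 + 80*cos(l) + 16)*sin(l)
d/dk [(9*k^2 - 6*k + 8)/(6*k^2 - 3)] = 2*(6*k^2 - 25*k + 3)/(3*(4*k^4 - 4*k^2 + 1))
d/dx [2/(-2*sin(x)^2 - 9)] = 4*sin(2*x)/(10 - cos(2*x))^2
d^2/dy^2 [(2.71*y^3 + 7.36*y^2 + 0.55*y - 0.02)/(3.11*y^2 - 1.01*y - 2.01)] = (-2.8421709430404e-14*y^5 + 96.286206*y^3 + 307.89735*y^2 + 86.697588*y + 56.946314)/(30.080231*y^6 - 29.306463*y^5 - 48.80523*y^4 + 36.851365*y^3 + 31.54293*y^2 - 12.241503*y - 8.120601)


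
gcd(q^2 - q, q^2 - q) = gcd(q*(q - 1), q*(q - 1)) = q^2 - q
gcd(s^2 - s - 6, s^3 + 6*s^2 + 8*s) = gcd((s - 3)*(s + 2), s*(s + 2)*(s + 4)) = s + 2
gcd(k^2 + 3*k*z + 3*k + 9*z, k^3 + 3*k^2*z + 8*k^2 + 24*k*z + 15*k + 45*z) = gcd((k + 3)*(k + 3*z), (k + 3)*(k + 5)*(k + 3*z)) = k^2 + 3*k*z + 3*k + 9*z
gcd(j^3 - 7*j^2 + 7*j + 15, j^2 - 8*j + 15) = j^2 - 8*j + 15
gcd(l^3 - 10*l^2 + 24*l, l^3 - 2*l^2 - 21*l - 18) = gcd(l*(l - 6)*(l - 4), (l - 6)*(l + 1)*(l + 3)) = l - 6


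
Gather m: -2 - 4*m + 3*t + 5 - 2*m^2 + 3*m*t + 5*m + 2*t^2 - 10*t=-2*m^2 + m*(3*t + 1) + 2*t^2 - 7*t + 3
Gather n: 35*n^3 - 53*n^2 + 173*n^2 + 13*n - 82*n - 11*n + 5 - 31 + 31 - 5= 35*n^3 + 120*n^2 - 80*n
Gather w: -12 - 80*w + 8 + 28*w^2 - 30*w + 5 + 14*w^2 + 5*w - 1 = 42*w^2 - 105*w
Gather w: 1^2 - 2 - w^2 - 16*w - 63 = -w^2 - 16*w - 64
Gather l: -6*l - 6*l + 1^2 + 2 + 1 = 4 - 12*l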